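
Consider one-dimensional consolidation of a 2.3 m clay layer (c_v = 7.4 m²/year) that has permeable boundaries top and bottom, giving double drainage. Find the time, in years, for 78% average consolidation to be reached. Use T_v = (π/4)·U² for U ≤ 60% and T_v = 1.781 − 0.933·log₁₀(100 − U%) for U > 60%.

Drainage path length: H_d = H/2 = 1.15 m (double drainage).
U > 60%: T_v = 1.781 − 0.933·log₁₀(100 − 78) = 0.52852.
t = T_v·H_d²/c_v = 0.52852×1.15²/7.4 = 0.09446 years.

t ≈ 0.0945 years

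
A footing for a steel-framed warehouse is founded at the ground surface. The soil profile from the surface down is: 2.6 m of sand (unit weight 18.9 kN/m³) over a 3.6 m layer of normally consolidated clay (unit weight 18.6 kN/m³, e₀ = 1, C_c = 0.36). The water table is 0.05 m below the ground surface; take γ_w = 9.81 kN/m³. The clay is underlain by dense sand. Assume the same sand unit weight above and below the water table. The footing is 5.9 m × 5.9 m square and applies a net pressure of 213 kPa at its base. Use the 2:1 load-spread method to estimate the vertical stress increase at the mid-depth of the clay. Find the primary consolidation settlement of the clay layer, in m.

S_c ≈ 0.285 m

Mid-depth of clay below the ground surface: z = 2.6 + 3.6/2 = 4.4 m.
Total vertical stress at mid-clay: σ_v = 18.9×2.6 + 18.6×1.8 = 82.62 kPa.
Pore pressure: u = 9.81×(4.4 − 0.05) = 42.673 kPa.
Initial effective stress: σ'_0 = σ_v − u = 82.62 − 42.673 = 39.947 kPa.
Stress increase at mid-clay by the 2:1 spreading method:
Δσ = qBL/((B+z)(L+z)) = 213×5.9×5.9/((5.9+4.4)(5.9+4.4)) = 69.889 kPa
Final effective stress: σ'_f = σ'_0 + Δσ = 39.947 + 69.889 = 109.84 kPa.
Normally consolidated clay, so the full stress increment lies on the virgin compression line:
S_c = C_c·H/(1+e₀)·log₁₀(σ'_f/σ'_0) = 0.36×3.6/(1+1)×log₁₀(109.84/39.947)
    = 0.648 × 0.43928 = 0.2847 m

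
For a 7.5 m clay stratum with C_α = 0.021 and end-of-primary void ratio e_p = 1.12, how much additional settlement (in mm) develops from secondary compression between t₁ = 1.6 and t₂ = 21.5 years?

S_s ≈ 83.8 mm

Secondary compression: S_s = C_α·H/(1+e_p)·log₁₀(t₂/t₁)
S_s = 0.021×7.5/(1+1.12)×log₁₀(21.5/1.6)
    = 0.07429 × 1.128 = 0.08383 m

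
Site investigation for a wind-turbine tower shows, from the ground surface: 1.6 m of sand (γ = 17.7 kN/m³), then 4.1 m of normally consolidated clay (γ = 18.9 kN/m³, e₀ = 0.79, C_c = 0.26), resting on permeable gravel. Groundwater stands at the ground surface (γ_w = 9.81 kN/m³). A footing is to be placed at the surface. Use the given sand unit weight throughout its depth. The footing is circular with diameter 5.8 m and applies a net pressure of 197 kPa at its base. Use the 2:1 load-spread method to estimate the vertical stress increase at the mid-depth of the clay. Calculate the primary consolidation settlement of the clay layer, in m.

Mid-depth of clay below the ground surface: z = 1.6 + 4.1/2 = 3.65 m.
Total vertical stress at mid-clay: σ_v = 17.7×1.6 + 18.9×2.05 = 67.065 kPa.
Pore pressure: u = 9.81×(3.65 − 0) = 35.806 kPa.
Initial effective stress: σ'_0 = σ_v − u = 67.065 − 35.806 = 31.259 kPa.
Stress increase at mid-clay by the 2:1 spreading method:
Δσ ≈ qD²/(D+z)² = 197×5.8²/(5.8+3.65)² = 74.209 kPa
Final effective stress: σ'_f = σ'_0 + Δσ = 31.259 + 74.209 = 105.47 kPa.
Normally consolidated clay, so the full stress increment lies on the virgin compression line:
S_c = C_c·H/(1+e₀)·log₁₀(σ'_f/σ'_0) = 0.26×4.1/(1+0.79)×log₁₀(105.47/31.259)
    = 0.59553 × 0.52815 = 0.3145 m

S_c ≈ 0.315 m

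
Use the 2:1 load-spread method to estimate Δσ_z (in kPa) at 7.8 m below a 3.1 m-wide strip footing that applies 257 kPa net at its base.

By the 2:1 method the load spreads at 1 horizontal : 2 vertical, so at depth z the loaded area has grown by z in each plan dimension:
Δσ = qB/(B+z) = 257×3.1/(3.1+7.8) = 73.092 kPa

Δσ_z ≈ 73.1 kPa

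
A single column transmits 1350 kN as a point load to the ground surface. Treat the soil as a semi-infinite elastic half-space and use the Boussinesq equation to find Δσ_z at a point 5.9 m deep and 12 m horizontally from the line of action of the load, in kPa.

Δσ_z ≈ 0.31 kPa

Boussinesq vertical stress below a point load on an elastic half-space:
Δσ_z = 3P/(2πz²) · [1 + (r/z)²]^(−5/2)
r/z = 12/5.9 = 2.0339; [1+(r/z)²]^(−5/2) = 0.016722.
Δσ_z = 3×1350/(2π×5.9²) × 0.016722 = 18.517 × 0.016722 = 0.3096 kPa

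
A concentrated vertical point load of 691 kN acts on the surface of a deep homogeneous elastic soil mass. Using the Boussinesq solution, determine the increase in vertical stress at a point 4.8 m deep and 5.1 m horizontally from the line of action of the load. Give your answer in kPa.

Boussinesq vertical stress below a point load on an elastic half-space:
Δσ_z = 3P/(2πz²) · [1 + (r/z)²]^(−5/2)
r/z = 5.1/4.8 = 1.0625; [1+(r/z)²]^(−5/2) = 0.15122.
Δσ_z = 3×691/(2π×4.8²) × 0.15122 = 14.32 × 0.15122 = 2.165 kPa

Δσ_z ≈ 2.17 kPa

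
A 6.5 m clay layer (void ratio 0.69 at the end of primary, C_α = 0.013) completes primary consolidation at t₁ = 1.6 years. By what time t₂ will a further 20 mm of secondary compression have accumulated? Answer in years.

S_s = C_α·H/(1+e_p)·log₁₀(t₂/t₁) ⇒ log₁₀(t₂/t₁) = S_s·(1+e_p)/(C_α·H).
log₁₀(t₂/t₁) = 0.02 × (1+0.69) / (0.013×6.5) = 0.4
t₂ = t₁ × 10^0.4 = 1.6 × 2.512 = 4.019 years

t₂ ≈ 4.02 years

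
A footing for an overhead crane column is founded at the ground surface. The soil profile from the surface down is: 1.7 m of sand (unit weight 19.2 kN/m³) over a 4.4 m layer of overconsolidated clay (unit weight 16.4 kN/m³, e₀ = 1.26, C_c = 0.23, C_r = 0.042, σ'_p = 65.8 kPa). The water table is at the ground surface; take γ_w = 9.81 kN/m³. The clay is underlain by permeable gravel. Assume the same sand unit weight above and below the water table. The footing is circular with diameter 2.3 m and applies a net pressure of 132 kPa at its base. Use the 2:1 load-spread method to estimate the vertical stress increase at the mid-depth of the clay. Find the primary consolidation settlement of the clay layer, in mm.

Mid-depth of clay below the ground surface: z = 1.7 + 4.4/2 = 3.9 m.
Total vertical stress at mid-clay: σ_v = 19.2×1.7 + 16.4×2.2 = 68.72 kPa.
Pore pressure: u = 9.81×(3.9 − 0) = 38.259 kPa.
Initial effective stress: σ'_0 = σ_v − u = 68.72 − 38.259 = 30.461 kPa.
Stress increase at mid-clay by the 2:1 spreading method:
Δσ ≈ qD²/(D+z)² = 132×2.3²/(2.3+3.9)² = 18.165 kPa
Final effective stress: σ'_f = 30.461 + 18.165 = 48.626 kPa.
σ'_f = 48.626 ≤ σ'_p = 65.8 kPa, so the clay remains overconsolidated and only the recompression index applies:
S_c = C_r·H/(1+e₀)·log₁₀(σ'_f/σ'_0) = 0.042×4.4/2.26×log₁₀(48.626/30.461)
    = 0.08177 × 0.20312 = 0.01661 m

S_c ≈ 16.6 mm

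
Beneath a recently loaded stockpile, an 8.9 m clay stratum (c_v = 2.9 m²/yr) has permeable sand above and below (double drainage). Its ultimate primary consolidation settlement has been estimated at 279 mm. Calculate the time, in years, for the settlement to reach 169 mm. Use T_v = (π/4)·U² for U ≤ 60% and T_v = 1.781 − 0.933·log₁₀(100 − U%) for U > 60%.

t ≈ 1.99 years

Drainage path length: H_d = H/2 = 4.45 m (double drainage).
U = S(t)/S_ult = 169/279 = 0.6057.
U > 60%: T_v = 1.781 − 0.933·log₁₀(100 − 60.573) = 0.29213.
t = T_v·H_d²/c_v = 0.29213×4.45²/2.9 = 1.995 years.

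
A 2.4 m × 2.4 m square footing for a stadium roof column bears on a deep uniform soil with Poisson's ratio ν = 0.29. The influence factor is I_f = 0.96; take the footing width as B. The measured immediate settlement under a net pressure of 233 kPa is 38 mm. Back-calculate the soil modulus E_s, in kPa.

E_s ≈ 12900 kPa

S_e = q·B·(1−ν²)/E_s · I_f  ⇒  E_s = q·B·(1−ν²)·I_f / S_e.
E_s = 233 × 2.4 × 0.9159 × 0.96 / 0.038 = 12940 kPa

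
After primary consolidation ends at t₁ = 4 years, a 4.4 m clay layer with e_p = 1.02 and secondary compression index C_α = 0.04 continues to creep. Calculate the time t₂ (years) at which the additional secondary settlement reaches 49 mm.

t₂ ≈ 14.6 years

S_s = C_α·H/(1+e_p)·log₁₀(t₂/t₁) ⇒ log₁₀(t₂/t₁) = S_s·(1+e_p)/(C_α·H).
log₁₀(t₂/t₁) = 0.049 × (1+1.02) / (0.04×4.4) = 0.5624
t₂ = t₁ × 10^0.5624 = 4 × 3.651 = 14.6 years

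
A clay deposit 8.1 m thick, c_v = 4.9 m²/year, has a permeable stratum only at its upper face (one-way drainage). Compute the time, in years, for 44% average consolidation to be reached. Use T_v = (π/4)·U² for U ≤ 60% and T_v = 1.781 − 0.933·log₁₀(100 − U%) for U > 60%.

t ≈ 2.04 years

Drainage path length: H_d = H = 8.1 m (single drainage).
U ≤ 60%: T_v = (π/4)·U² = (π/4)×0.44² = 0.15205.
t = T_v·H_d²/c_v = 0.15205×8.1²/4.9 = 2.036 years.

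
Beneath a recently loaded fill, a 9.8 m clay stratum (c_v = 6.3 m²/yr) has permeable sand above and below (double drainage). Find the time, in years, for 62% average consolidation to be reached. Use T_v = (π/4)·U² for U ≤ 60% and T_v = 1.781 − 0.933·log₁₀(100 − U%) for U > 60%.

t ≈ 1.17 years

Drainage path length: H_d = H/2 = 4.9 m (double drainage).
U > 60%: T_v = 1.781 − 0.933·log₁₀(100 − 62) = 0.30706.
t = T_v·H_d²/c_v = 0.30706×4.9²/6.3 = 1.17 years.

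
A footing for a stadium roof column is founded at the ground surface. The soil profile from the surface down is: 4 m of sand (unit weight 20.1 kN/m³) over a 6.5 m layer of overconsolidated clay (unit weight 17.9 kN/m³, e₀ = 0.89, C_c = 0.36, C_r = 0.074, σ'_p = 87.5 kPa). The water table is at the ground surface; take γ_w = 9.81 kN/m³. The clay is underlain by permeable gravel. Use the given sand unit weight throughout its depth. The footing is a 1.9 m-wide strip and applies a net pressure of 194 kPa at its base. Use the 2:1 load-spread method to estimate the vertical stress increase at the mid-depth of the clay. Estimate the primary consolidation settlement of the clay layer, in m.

S_c ≈ 0.141 m

Mid-depth of clay below the ground surface: z = 4 + 6.5/2 = 7.25 m.
Total vertical stress at mid-clay: σ_v = 20.1×4 + 17.9×3.25 = 138.57 kPa.
Pore pressure: u = 9.81×(7.25 − 0) = 71.123 kPa.
Initial effective stress: σ'_0 = σ_v − u = 138.57 − 71.123 = 67.447 kPa.
Stress increase at mid-clay by the 2:1 spreading method:
Δσ = qB/(B+z) = 194×1.9/(1.9+7.25) = 40.284 kPa
Final effective stress: σ'_f = 67.447 + 40.284 = 107.73 kPa.
σ'_f = 107.73 > σ'_p = 87.5 kPa, so the stress path crosses the preconsolidation pressure — recompression up to σ'_p, then virgin compression beyond:
S_c = H/(1+e₀)·[C_r·log₁₀(σ'_p/σ'_0) + C_c·log₁₀(σ'_f/σ'_p)]
    = 6.5/1.89 × [0.074×log₁₀(87.5/67.447) + 0.36×log₁₀(107.73/87.5)]
    = 3.4392 × [0.0083654 + 0.032518] = 0.1406 m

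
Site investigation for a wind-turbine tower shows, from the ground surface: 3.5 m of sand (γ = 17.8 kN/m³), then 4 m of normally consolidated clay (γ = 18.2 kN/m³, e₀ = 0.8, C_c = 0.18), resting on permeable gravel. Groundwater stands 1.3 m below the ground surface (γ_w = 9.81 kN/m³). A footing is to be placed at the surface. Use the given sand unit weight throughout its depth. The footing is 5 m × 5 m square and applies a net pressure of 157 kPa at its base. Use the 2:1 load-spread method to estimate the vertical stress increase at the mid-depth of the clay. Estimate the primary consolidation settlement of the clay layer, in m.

S_c ≈ 0.0837 m

Mid-depth of clay below the ground surface: z = 3.5 + 4/2 = 5.5 m.
Total vertical stress at mid-clay: σ_v = 17.8×3.5 + 18.2×2 = 98.7 kPa.
Pore pressure: u = 9.81×(5.5 − 1.3) = 41.202 kPa.
Initial effective stress: σ'_0 = σ_v − u = 98.7 − 41.202 = 57.498 kPa.
Stress increase at mid-clay by the 2:1 spreading method:
Δσ = qBL/((B+z)(L+z)) = 157×5×5/((5+5.5)(5+5.5)) = 35.601 kPa
Final effective stress: σ'_f = σ'_0 + Δσ = 57.498 + 35.601 = 93.099 kPa.
Normally consolidated clay, so the full stress increment lies on the virgin compression line:
S_c = C_c·H/(1+e₀)·log₁₀(σ'_f/σ'_0) = 0.18×4/(1+0.8)×log₁₀(93.099/57.498)
    = 0.4 × 0.20929 = 0.08372 m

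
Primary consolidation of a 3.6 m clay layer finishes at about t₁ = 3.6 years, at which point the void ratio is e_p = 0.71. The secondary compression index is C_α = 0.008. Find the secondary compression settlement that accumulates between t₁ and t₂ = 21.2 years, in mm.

S_s ≈ 13 mm

Secondary compression: S_s = C_α·H/(1+e_p)·log₁₀(t₂/t₁)
S_s = 0.008×3.6/(1+0.71)×log₁₀(21.2/3.6)
    = 0.01684 × 0.77 = 0.01297 m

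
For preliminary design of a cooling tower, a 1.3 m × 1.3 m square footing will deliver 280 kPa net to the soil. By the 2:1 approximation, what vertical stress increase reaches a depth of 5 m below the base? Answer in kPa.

Δσ_z ≈ 11.9 kPa

By the 2:1 method the load spreads at 1 horizontal : 2 vertical, so at depth z the loaded area has grown by z in each plan dimension:
Δσ = qBL/((B+z)(L+z)) = 280×1.3×1.3/((1.3+5)(1.3+5)) = 11.922 kPa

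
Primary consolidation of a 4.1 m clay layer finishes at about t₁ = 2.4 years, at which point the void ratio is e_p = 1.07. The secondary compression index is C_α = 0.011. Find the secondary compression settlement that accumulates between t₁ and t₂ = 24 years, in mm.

Secondary compression: S_s = C_α·H/(1+e_p)·log₁₀(t₂/t₁)
S_s = 0.011×4.1/(1+1.07)×log₁₀(24/2.4)
    = 0.02179 × 1 = 0.02179 m

S_s ≈ 21.8 mm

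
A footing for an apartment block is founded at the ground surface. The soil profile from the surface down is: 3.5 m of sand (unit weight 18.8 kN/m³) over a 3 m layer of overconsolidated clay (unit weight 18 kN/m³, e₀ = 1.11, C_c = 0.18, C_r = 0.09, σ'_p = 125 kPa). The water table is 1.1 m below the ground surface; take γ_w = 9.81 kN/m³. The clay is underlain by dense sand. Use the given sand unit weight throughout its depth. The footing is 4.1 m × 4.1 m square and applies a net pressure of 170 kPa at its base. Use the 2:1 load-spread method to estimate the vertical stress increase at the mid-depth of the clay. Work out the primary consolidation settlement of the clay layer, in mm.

S_c ≈ 27.2 mm

Mid-depth of clay below the ground surface: z = 3.5 + 3/2 = 5 m.
Total vertical stress at mid-clay: σ_v = 18.8×3.5 + 18×1.5 = 92.8 kPa.
Pore pressure: u = 9.81×(5 − 1.1) = 38.259 kPa.
Initial effective stress: σ'_0 = σ_v − u = 92.8 − 38.259 = 54.541 kPa.
Stress increase at mid-clay by the 2:1 spreading method:
Δσ = qBL/((B+z)(L+z)) = 170×4.1×4.1/((4.1+5)(4.1+5)) = 34.509 kPa
Final effective stress: σ'_f = 54.541 + 34.509 = 89.05 kPa.
σ'_f = 89.05 ≤ σ'_p = 125 kPa, so the clay remains overconsolidated and only the recompression index applies:
S_c = C_r·H/(1+e₀)·log₁₀(σ'_f/σ'_0) = 0.09×3/2.11×log₁₀(89.05/54.541)
    = 0.12796 × 0.21291 = 0.02724 m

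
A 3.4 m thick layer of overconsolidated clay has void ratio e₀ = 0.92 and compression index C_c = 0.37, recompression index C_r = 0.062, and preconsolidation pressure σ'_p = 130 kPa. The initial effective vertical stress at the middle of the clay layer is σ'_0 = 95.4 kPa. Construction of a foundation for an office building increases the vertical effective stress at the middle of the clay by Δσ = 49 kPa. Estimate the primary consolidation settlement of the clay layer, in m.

S_c ≈ 0.0446 m

Final effective stress: σ'_f = 95.4 + 49 = 144.4 kPa.
σ'_f = 144.4 > σ'_p = 130 kPa, so the stress path crosses the preconsolidation pressure — recompression up to σ'_p, then virgin compression beyond:
S_c = H/(1+e₀)·[C_r·log₁₀(σ'_p/σ'_0) + C_c·log₁₀(σ'_f/σ'_p)]
    = 3.4/1.92 × [0.062×log₁₀(130/95.4) + 0.37×log₁₀(144.4/130)]
    = 1.7708 × [0.0083325 + 0.016881] = 0.04465 m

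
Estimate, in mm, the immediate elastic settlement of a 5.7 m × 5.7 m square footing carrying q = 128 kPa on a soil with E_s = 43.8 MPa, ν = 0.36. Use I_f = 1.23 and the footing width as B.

S_e ≈ 17.8 mm

Immediate (elastic) settlement: S_e = q·B·(1−ν²)/E_s · I_f.
E_s = 43.8 MPa = 43800 kPa.
S_e = 128 × 5.7 × (1 − 0.36²) / 43800 × 1.23
    = 128 × 5.7 × 0.8704 / 43800 × 1.23
    = 0.01783 m = 17.83 mm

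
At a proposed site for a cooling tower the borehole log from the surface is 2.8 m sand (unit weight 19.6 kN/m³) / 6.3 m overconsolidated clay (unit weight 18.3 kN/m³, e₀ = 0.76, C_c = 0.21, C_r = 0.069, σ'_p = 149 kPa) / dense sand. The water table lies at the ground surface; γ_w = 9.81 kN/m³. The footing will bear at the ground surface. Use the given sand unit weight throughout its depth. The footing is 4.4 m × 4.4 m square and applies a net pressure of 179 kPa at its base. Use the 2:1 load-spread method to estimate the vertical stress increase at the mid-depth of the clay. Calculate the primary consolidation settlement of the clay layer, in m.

Mid-depth of clay below the ground surface: z = 2.8 + 6.3/2 = 5.95 m.
Total vertical stress at mid-clay: σ_v = 19.6×2.8 + 18.3×3.15 = 112.53 kPa.
Pore pressure: u = 9.81×(5.95 − 0) = 58.37 kPa.
Initial effective stress: σ'_0 = σ_v − u = 112.53 − 58.37 = 54.16 kPa.
Stress increase at mid-clay by the 2:1 spreading method:
Δσ = qBL/((B+z)(L+z)) = 179×4.4×4.4/((4.4+5.95)(4.4+5.95)) = 32.35 kPa
Final effective stress: σ'_f = 54.16 + 32.35 = 86.51 kPa.
σ'_f = 86.51 ≤ σ'_p = 149 kPa, so the clay remains overconsolidated and only the recompression index applies:
S_c = C_r·H/(1+e₀)·log₁₀(σ'_f/σ'_0) = 0.069×6.3/1.76×log₁₀(86.51/54.16)
    = 0.24699 × 0.20339 = 0.05023 m

S_c ≈ 0.0502 m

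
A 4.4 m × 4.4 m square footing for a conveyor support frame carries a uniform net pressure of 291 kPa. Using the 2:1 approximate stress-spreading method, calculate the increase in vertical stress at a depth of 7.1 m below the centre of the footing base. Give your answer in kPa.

By the 2:1 method the load spreads at 1 horizontal : 2 vertical, so at depth z the loaded area has grown by z in each plan dimension:
Δσ = qBL/((B+z)(L+z)) = 291×4.4×4.4/((4.4+7.1)(4.4+7.1)) = 42.599 kPa

Δσ_z ≈ 42.6 kPa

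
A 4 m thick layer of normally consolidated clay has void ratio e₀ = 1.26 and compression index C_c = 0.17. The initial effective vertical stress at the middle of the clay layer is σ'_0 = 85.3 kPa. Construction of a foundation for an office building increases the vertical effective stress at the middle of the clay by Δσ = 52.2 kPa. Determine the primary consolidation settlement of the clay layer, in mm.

Final effective stress: σ'_f = σ'_0 + Δσ = 85.3 + 52.2 = 137.5 kPa.
Normally consolidated clay, so the full stress increment lies on the virgin compression line:
S_c = C_c·H/(1+e₀)·log₁₀(σ'_f/σ'_0) = 0.17×4/(1+1.26)×log₁₀(137.5/85.3)
    = 0.30088 × 0.20735 = 0.06239 m

S_c ≈ 62.4 mm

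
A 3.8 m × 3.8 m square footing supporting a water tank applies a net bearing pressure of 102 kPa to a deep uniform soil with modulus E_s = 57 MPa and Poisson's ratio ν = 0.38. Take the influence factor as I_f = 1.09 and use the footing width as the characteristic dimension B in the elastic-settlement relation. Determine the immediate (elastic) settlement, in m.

Immediate (elastic) settlement: S_e = q·B·(1−ν²)/E_s · I_f.
E_s = 57 MPa = 57000 kPa.
S_e = 102 × 3.8 × (1 − 0.38²) / 57000 × 1.09
    = 102 × 3.8 × 0.8556 / 57000 × 1.09
    = 0.006342 m

S_e ≈ 0.00634 m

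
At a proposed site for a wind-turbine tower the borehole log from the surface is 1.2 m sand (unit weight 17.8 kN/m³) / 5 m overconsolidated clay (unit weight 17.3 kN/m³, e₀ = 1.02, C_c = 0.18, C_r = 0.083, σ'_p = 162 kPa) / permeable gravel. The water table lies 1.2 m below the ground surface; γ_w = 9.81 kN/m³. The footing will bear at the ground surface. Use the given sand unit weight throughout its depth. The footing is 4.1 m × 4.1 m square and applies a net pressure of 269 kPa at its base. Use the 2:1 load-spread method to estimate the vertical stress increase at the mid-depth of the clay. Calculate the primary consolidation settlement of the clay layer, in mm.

S_c ≈ 93.6 mm

Mid-depth of clay below the ground surface: z = 1.2 + 5/2 = 3.7 m.
Total vertical stress at mid-clay: σ_v = 17.8×1.2 + 17.3×2.5 = 64.61 kPa.
Pore pressure: u = 9.81×(3.7 − 1.2) = 24.525 kPa.
Initial effective stress: σ'_0 = σ_v − u = 64.61 − 24.525 = 40.085 kPa.
Stress increase at mid-clay by the 2:1 spreading method:
Δσ = qBL/((B+z)(L+z)) = 269×4.1×4.1/((4.1+3.7)(4.1+3.7)) = 74.324 kPa
Final effective stress: σ'_f = 40.085 + 74.324 = 114.41 kPa.
σ'_f = 114.41 ≤ σ'_p = 162 kPa, so the clay remains overconsolidated and only the recompression index applies:
S_c = C_r·H/(1+e₀)·log₁₀(σ'_f/σ'_0) = 0.083×5/2.02×log₁₀(114.41/40.085)
    = 0.20544 × 0.45548 = 0.09357 m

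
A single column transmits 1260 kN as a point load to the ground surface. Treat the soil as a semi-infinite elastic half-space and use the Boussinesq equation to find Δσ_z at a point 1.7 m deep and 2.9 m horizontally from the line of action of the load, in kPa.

Boussinesq vertical stress below a point load on an elastic half-space:
Δσ_z = 3P/(2πz²) · [1 + (r/z)²]^(−5/2)
r/z = 2.9/1.7 = 1.7059; [1+(r/z)²]^(−5/2) = 0.033079.
Δσ_z = 3×1260/(2π×1.7²) × 0.033079 = 208.17 × 0.033079 = 6.886 kPa

Δσ_z ≈ 6.89 kPa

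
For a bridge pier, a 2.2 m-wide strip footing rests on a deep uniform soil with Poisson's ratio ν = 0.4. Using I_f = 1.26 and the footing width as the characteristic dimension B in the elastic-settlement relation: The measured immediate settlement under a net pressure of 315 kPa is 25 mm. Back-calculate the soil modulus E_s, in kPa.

E_s ≈ 29300 kPa

S_e = q·B·(1−ν²)/E_s · I_f  ⇒  E_s = q·B·(1−ν²)·I_f / S_e.
E_s = 315 × 2.2 × 0.84 × 1.26 / 0.025 = 29340 kPa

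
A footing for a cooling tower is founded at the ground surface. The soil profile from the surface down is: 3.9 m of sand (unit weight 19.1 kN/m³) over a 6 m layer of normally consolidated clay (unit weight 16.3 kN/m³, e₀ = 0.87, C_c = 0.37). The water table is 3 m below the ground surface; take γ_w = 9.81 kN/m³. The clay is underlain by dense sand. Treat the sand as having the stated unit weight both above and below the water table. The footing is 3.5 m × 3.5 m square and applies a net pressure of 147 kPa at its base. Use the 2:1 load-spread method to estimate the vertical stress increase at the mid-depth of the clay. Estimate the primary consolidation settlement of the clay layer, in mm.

Mid-depth of clay below the ground surface: z = 3.9 + 6/2 = 6.9 m.
Total vertical stress at mid-clay: σ_v = 19.1×3.9 + 16.3×3 = 123.39 kPa.
Pore pressure: u = 9.81×(6.9 − 3) = 38.259 kPa.
Initial effective stress: σ'_0 = σ_v − u = 123.39 − 38.259 = 85.131 kPa.
Stress increase at mid-clay by the 2:1 spreading method:
Δσ = qBL/((B+z)(L+z)) = 147×3.5×3.5/((3.5+6.9)(3.5+6.9)) = 16.649 kPa
Final effective stress: σ'_f = σ'_0 + Δσ = 85.131 + 16.649 = 101.78 kPa.
Normally consolidated clay, so the full stress increment lies on the virgin compression line:
S_c = C_c·H/(1+e₀)·log₁₀(σ'_f/σ'_0) = 0.37×6/(1+0.87)×log₁₀(101.78/85.131)
    = 1.1872 × 0.077575 = 0.0921 m

S_c ≈ 92.1 mm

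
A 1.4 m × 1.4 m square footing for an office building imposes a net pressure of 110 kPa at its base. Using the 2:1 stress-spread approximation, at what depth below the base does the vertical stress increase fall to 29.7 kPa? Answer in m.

2:1 spreading — at depth z the loaded area has grown by z in each plan dimension:
qB²/(B+z)² = Δσ_z ⇒ z = B(√(q/Δσ_z) − 1) = 1.4×(√(110/29.7) − 1) = 1.294 m

z ≈ 1.29 m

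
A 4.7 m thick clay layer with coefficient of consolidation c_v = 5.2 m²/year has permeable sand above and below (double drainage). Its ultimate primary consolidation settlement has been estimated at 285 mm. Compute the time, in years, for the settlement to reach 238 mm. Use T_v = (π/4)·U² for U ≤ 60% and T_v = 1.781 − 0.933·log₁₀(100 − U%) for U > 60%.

t ≈ 0.685 years

Drainage path length: H_d = H/2 = 2.35 m (double drainage).
U = S(t)/S_ult = 238/285 = 0.8351.
U > 60%: T_v = 1.781 − 0.933·log₁₀(100 − 83.509) = 0.6453.
t = T_v·H_d²/c_v = 0.6453×2.35²/5.2 = 0.6853 years.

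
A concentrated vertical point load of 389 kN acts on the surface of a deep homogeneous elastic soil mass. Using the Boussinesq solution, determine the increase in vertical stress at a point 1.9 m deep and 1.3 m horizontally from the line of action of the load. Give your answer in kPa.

Δσ_z ≈ 19.7 kPa

Boussinesq vertical stress below a point load on an elastic half-space:
Δσ_z = 3P/(2πz²) · [1 + (r/z)²]^(−5/2)
r/z = 1.3/1.9 = 0.68421; [1+(r/z)²]^(−5/2) = 0.38289.
Δσ_z = 3×389/(2π×1.9²) × 0.38289 = 51.45 × 0.38289 = 19.7 kPa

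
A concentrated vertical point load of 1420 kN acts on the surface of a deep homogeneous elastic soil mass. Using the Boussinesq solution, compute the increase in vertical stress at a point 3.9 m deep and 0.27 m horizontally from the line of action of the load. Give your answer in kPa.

Boussinesq vertical stress below a point load on an elastic half-space:
Δσ_z = 3P/(2πz²) · [1 + (r/z)²]^(−5/2)
r/z = 0.27/3.9 = 0.069231; [1+(r/z)²]^(−5/2) = 0.98812.
Δσ_z = 3×1420/(2π×3.9²) × 0.98812 = 44.576 × 0.98812 = 44.05 kPa

Δσ_z ≈ 44 kPa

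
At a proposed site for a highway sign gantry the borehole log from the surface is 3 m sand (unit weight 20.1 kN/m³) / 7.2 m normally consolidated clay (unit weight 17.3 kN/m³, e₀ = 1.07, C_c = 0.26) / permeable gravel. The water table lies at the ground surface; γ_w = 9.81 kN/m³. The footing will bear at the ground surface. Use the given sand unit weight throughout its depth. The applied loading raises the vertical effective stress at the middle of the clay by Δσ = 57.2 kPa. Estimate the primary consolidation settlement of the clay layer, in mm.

S_c ≈ 270 mm

Mid-depth of clay below the ground surface: z = 3 + 7.2/2 = 6.6 m.
Total vertical stress at mid-clay: σ_v = 20.1×3 + 17.3×3.6 = 122.58 kPa.
Pore pressure: u = 9.81×(6.6 − 0) = 64.746 kPa.
Initial effective stress: σ'_0 = σ_v − u = 122.58 − 64.746 = 57.834 kPa.
Final effective stress: σ'_f = σ'_0 + Δσ = 57.834 + 57.2 = 115.03 kPa.
Normally consolidated clay, so the full stress increment lies on the virgin compression line:
S_c = C_c·H/(1+e₀)·log₁₀(σ'_f/σ'_0) = 0.26×7.2/(1+1.07)×log₁₀(115.03/57.834)
    = 0.90435 × 0.29863 = 0.2701 m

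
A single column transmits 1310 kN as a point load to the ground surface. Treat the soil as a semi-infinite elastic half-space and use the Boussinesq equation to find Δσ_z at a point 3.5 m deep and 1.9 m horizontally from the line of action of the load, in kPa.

Boussinesq vertical stress below a point load on an elastic half-space:
Δσ_z = 3P/(2πz²) · [1 + (r/z)²]^(−5/2)
r/z = 1.9/3.5 = 0.54286; [1+(r/z)²]^(−5/2) = 0.5243.
Δσ_z = 3×1310/(2π×3.5²) × 0.5243 = 51.06 × 0.5243 = 26.77 kPa

Δσ_z ≈ 26.8 kPa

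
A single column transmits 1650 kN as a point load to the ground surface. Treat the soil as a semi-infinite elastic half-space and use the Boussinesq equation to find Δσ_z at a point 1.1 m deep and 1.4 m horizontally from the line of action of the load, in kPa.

Δσ_z ≈ 58.6 kPa

Boussinesq vertical stress below a point load on an elastic half-space:
Δσ_z = 3P/(2πz²) · [1 + (r/z)²]^(−5/2)
r/z = 1.4/1.1 = 1.2727; [1+(r/z)²]^(−5/2) = 0.090015.
Δσ_z = 3×1650/(2π×1.1²) × 0.090015 = 651.09 × 0.090015 = 58.61 kPa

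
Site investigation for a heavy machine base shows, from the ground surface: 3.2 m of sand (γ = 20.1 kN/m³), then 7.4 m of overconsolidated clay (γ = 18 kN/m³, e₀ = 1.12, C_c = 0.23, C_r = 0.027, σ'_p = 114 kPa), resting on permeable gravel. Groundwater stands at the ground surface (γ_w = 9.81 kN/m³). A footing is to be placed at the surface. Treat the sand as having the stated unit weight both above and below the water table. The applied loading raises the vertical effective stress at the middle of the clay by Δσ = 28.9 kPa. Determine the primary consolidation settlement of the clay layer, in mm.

S_c ≈ 15.4 mm

Mid-depth of clay below the ground surface: z = 3.2 + 7.4/2 = 6.9 m.
Total vertical stress at mid-clay: σ_v = 20.1×3.2 + 18×3.7 = 130.92 kPa.
Pore pressure: u = 9.81×(6.9 − 0) = 67.689 kPa.
Initial effective stress: σ'_0 = σ_v − u = 130.92 − 67.689 = 63.231 kPa.
Final effective stress: σ'_f = 63.231 + 28.9 = 92.131 kPa.
σ'_f = 92.131 ≤ σ'_p = 114 kPa, so the clay remains overconsolidated and only the recompression index applies:
S_c = C_r·H/(1+e₀)·log₁₀(σ'_f/σ'_0) = 0.027×7.4/2.12×log₁₀(92.131/63.231)
    = 0.094246 × 0.16348 = 0.01541 m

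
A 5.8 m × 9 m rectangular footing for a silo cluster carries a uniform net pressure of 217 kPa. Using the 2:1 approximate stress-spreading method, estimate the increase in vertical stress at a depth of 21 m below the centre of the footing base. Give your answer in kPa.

Δσ_z ≈ 14.1 kPa

By the 2:1 method the load spreads at 1 horizontal : 2 vertical, so at depth z the loaded area has grown by z in each plan dimension:
Δσ = qBL/((B+z)(L+z)) = 217×5.8×9/((5.8+21)(9+21)) = 14.089 kPa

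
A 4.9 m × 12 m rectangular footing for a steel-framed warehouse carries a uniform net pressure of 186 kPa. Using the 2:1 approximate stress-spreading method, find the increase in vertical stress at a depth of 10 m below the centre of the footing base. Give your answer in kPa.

Δσ_z ≈ 33.4 kPa

By the 2:1 method the load spreads at 1 horizontal : 2 vertical, so at depth z the loaded area has grown by z in each plan dimension:
Δσ = qBL/((B+z)(L+z)) = 186×4.9×12/((4.9+10)(12+10)) = 33.364 kPa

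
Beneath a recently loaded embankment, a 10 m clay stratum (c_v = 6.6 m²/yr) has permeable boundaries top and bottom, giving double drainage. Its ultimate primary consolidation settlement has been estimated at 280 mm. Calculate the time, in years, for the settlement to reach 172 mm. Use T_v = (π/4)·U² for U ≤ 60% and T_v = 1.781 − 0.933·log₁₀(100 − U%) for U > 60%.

Drainage path length: H_d = H/2 = 5 m (double drainage).
U = S(t)/S_ult = 172/280 = 0.6143.
U > 60%: T_v = 1.781 − 0.933·log₁₀(100 − 61.429) = 0.30101.
t = T_v·H_d²/c_v = 0.30101×5²/6.6 = 1.14 years.

t ≈ 1.14 years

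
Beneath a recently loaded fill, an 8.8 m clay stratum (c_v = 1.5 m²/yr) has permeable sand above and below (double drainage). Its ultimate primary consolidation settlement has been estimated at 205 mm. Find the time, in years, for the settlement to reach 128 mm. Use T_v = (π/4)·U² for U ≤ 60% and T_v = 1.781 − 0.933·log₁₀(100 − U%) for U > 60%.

t ≈ 4.02 years

Drainage path length: H_d = H/2 = 4.4 m (double drainage).
U = S(t)/S_ult = 128/205 = 0.6244.
U > 60%: T_v = 1.781 − 0.933·log₁₀(100 − 62.439) = 0.31177.
t = T_v·H_d²/c_v = 0.31177×4.4²/1.5 = 4.024 years.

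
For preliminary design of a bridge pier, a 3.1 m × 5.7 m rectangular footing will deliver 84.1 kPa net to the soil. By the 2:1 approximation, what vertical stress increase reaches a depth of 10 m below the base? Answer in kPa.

By the 2:1 method the load spreads at 1 horizontal : 2 vertical, so at depth z the loaded area has grown by z in each plan dimension:
Δσ = qBL/((B+z)(L+z)) = 84.1×3.1×5.7/((3.1+10)(5.7+10)) = 7.2254 kPa

Δσ_z ≈ 7.23 kPa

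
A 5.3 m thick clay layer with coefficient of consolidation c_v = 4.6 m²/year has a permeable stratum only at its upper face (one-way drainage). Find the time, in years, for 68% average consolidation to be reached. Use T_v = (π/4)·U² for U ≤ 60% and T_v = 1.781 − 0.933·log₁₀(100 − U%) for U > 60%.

t ≈ 2.3 years

Drainage path length: H_d = H = 5.3 m (single drainage).
U > 60%: T_v = 1.781 − 0.933·log₁₀(100 − 68) = 0.3767.
t = T_v·H_d²/c_v = 0.3767×5.3²/4.6 = 2.3 years.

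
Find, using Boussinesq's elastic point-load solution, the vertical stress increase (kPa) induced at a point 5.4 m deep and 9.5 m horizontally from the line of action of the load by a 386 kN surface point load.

Δσ_z ≈ 0.186 kPa

Boussinesq vertical stress below a point load on an elastic half-space:
Δσ_z = 3P/(2πz²) · [1 + (r/z)²]^(−5/2)
r/z = 9.5/5.4 = 1.7593; [1+(r/z)²]^(−5/2) = 0.029469.
Δσ_z = 3×386/(2π×5.4²) × 0.029469 = 6.3204 × 0.029469 = 0.1863 kPa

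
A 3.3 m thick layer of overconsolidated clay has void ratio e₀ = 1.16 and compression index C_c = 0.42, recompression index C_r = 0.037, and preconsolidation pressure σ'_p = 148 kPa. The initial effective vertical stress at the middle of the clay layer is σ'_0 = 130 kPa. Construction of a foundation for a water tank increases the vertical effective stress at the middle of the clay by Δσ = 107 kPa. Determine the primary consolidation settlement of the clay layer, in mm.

Final effective stress: σ'_f = 130 + 107 = 237 kPa.
σ'_f = 237 > σ'_p = 148 kPa, so the stress path crosses the preconsolidation pressure — recompression up to σ'_p, then virgin compression beyond:
S_c = H/(1+e₀)·[C_r·log₁₀(σ'_p/σ'_0) + C_c·log₁₀(σ'_f/σ'_p)]
    = 3.3/2.16 × [0.037×log₁₀(148/130) + 0.42×log₁₀(237/148)]
    = 1.5278 × [0.0020838 + 0.085884] = 0.1344 m

S_c ≈ 134 mm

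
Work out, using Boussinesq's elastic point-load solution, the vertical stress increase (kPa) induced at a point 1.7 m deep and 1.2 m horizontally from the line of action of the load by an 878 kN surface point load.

Δσ_z ≈ 52.8 kPa

Boussinesq vertical stress below a point load on an elastic half-space:
Δσ_z = 3P/(2πz²) · [1 + (r/z)²]^(−5/2)
r/z = 1.2/1.7 = 0.70588; [1+(r/z)²]^(−5/2) = 0.36394.
Δσ_z = 3×878/(2π×1.7²) × 0.36394 = 145.06 × 0.36394 = 52.79 kPa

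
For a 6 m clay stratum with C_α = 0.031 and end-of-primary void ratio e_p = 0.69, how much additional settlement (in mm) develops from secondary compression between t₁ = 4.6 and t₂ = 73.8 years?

Secondary compression: S_s = C_α·H/(1+e_p)·log₁₀(t₂/t₁)
S_s = 0.031×6/(1+0.69)×log₁₀(73.8/4.6)
    = 0.1101 × 1.205 = 0.1327 m

S_s ≈ 133 mm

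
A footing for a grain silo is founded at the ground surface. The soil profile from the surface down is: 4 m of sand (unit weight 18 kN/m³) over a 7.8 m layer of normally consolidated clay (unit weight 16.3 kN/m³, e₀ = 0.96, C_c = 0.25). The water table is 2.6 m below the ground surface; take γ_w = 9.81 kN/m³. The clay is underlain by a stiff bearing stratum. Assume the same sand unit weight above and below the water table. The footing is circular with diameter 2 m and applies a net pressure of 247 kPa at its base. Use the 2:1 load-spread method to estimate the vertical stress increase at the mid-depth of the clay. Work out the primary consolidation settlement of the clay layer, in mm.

S_c ≈ 49.2 mm

Mid-depth of clay below the ground surface: z = 4 + 7.8/2 = 7.9 m.
Total vertical stress at mid-clay: σ_v = 18×4 + 16.3×3.9 = 135.57 kPa.
Pore pressure: u = 9.81×(7.9 − 2.6) = 51.993 kPa.
Initial effective stress: σ'_0 = σ_v − u = 135.57 − 51.993 = 83.577 kPa.
Stress increase at mid-clay by the 2:1 spreading method:
Δσ ≈ qD²/(D+z)² = 247×2²/(2+7.9)² = 10.081 kPa
Final effective stress: σ'_f = σ'_0 + Δσ = 83.577 + 10.081 = 93.658 kPa.
Normally consolidated clay, so the full stress increment lies on the virgin compression line:
S_c = C_c·H/(1+e₀)·log₁₀(σ'_f/σ'_0) = 0.25×7.8/(1+0.96)×log₁₀(93.658/83.577)
    = 0.9949 × 0.049458 = 0.04921 m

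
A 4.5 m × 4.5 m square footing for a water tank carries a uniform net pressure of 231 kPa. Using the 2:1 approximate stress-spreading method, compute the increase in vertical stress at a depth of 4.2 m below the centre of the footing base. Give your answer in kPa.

By the 2:1 method the load spreads at 1 horizontal : 2 vertical, so at depth z the loaded area has grown by z in each plan dimension:
Δσ = qBL/((B+z)(L+z)) = 231×4.5×4.5/((4.5+4.2)(4.5+4.2)) = 61.801 kPa

Δσ_z ≈ 61.8 kPa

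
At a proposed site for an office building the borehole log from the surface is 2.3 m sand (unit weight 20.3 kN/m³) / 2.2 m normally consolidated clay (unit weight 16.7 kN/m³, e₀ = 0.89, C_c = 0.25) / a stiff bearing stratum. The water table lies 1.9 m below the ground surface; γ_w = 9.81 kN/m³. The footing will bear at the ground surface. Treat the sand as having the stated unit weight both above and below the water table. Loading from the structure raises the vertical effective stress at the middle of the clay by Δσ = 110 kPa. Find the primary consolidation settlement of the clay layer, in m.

Mid-depth of clay below the ground surface: z = 2.3 + 2.2/2 = 3.4 m.
Total vertical stress at mid-clay: σ_v = 20.3×2.3 + 16.7×1.1 = 65.06 kPa.
Pore pressure: u = 9.81×(3.4 − 1.9) = 14.715 kPa.
Initial effective stress: σ'_0 = σ_v − u = 65.06 − 14.715 = 50.345 kPa.
Final effective stress: σ'_f = σ'_0 + Δσ = 50.345 + 110 = 160.34 kPa.
Normally consolidated clay, so the full stress increment lies on the virgin compression line:
S_c = C_c·H/(1+e₀)·log₁₀(σ'_f/σ'_0) = 0.25×2.2/(1+0.89)×log₁₀(160.34/50.345)
    = 0.29101 × 0.50309 = 0.1464 m

S_c ≈ 0.146 m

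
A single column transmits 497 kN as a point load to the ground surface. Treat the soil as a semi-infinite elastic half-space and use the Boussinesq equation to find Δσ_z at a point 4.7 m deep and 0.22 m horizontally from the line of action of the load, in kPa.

Boussinesq vertical stress below a point load on an elastic half-space:
Δσ_z = 3P/(2πz²) · [1 + (r/z)²]^(−5/2)
r/z = 0.22/4.7 = 0.046809; [1+(r/z)²]^(−5/2) = 0.99454.
Δσ_z = 3×497/(2π×4.7²) × 0.99454 = 10.742 × 0.99454 = 10.68 kPa

Δσ_z ≈ 10.7 kPa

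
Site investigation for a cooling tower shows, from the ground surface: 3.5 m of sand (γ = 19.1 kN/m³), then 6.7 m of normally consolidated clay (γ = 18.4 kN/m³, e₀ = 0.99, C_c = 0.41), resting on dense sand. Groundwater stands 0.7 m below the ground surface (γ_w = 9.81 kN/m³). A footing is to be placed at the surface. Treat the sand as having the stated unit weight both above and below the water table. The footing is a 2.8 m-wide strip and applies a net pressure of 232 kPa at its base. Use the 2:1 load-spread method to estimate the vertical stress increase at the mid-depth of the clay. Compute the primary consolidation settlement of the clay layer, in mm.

S_c ≈ 412 mm

Mid-depth of clay below the ground surface: z = 3.5 + 6.7/2 = 6.85 m.
Total vertical stress at mid-clay: σ_v = 19.1×3.5 + 18.4×3.35 = 128.49 kPa.
Pore pressure: u = 9.81×(6.85 − 0.7) = 60.332 kPa.
Initial effective stress: σ'_0 = σ_v − u = 128.49 − 60.332 = 68.158 kPa.
Stress increase at mid-clay by the 2:1 spreading method:
Δσ = qB/(B+z) = 232×2.8/(2.8+6.85) = 67.316 kPa
Final effective stress: σ'_f = σ'_0 + Δσ = 68.158 + 67.316 = 135.47 kPa.
Normally consolidated clay, so the full stress increment lies on the virgin compression line:
S_c = C_c·H/(1+e₀)·log₁₀(σ'_f/σ'_0) = 0.41×6.7/(1+0.99)×log₁₀(135.47/68.158)
    = 1.3804 × 0.29833 = 0.4118 m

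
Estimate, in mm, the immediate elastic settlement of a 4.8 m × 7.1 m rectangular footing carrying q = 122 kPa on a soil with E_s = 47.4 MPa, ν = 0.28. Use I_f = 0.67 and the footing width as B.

Immediate (elastic) settlement: S_e = q·B·(1−ν²)/E_s · I_f.
E_s = 47.4 MPa = 47400 kPa.
S_e = 122 × 4.8 × (1 − 0.28²) / 47400 × 0.67
    = 122 × 4.8 × 0.9216 / 47400 × 0.67
    = 0.007629 m = 7.629 mm

S_e ≈ 7.63 mm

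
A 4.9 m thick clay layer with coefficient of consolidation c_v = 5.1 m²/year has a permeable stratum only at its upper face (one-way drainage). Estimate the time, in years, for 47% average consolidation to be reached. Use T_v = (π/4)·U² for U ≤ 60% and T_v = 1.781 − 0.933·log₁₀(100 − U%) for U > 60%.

Drainage path length: H_d = H = 4.9 m (single drainage).
U ≤ 60%: T_v = (π/4)·U² = (π/4)×0.47² = 0.17349.
t = T_v·H_d²/c_v = 0.17349×4.9²/5.1 = 0.8168 years.

t ≈ 0.817 years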